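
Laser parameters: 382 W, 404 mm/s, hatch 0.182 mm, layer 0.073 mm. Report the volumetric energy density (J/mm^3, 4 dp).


E = 382 / (404*0.182*0.073) = 71.1685 J/mm^3


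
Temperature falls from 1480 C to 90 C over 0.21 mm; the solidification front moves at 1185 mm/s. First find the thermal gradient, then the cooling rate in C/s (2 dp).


G = (1480-90)/0.21 = 6619.04761905 C/mm
CR = 6619.04761905 * 1185 = 7843571.43 C/s


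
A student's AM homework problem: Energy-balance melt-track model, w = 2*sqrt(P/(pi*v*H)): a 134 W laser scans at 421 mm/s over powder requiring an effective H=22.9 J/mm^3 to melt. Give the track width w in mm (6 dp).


w = 2*sqrt(134/(pi*421*22.9)) = 0.13303 mm


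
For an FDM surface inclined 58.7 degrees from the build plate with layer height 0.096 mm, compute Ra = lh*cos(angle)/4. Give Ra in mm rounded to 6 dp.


Ra = 0.096 * cos(58.7) / 4 = 0.012468 mm


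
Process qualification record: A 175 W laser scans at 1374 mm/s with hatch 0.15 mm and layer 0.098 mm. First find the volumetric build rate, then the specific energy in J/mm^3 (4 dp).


Build rate = 1374 * 0.15 * 0.098 = 20.1978 mm^3/s
SE = 175 / 20.1978 = 8.6643 J/mm^3


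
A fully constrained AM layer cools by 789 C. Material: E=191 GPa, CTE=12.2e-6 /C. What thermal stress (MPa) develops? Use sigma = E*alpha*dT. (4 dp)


sigma = 191*1000 * 12.2e-6 * 789 = 1838.5278 MPa


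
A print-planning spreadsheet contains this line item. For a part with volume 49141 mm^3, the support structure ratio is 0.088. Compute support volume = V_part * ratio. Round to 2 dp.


V_support = 49141 * 0.088 = 4324.41 mm^3


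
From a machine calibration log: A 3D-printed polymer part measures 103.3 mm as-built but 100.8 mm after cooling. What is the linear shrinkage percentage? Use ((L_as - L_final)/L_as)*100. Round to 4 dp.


Shrinkage = ((103.3-100.8)/103.3)*100 = 2.4201 %


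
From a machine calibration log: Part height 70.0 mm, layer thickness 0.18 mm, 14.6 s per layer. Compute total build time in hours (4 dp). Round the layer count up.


Layers = ceil(70.0/0.18) = 389
t = 389 * 14.6 / 3600 = 1.5776 hrs


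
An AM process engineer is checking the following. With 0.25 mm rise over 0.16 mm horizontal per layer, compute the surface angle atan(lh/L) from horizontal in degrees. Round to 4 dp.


angle = atan(0.25/0.16) = 57.3808 degrees


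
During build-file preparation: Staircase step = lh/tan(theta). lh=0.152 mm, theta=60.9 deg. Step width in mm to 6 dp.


step = 0.152 / tan(60.9) = 0.084602 mm


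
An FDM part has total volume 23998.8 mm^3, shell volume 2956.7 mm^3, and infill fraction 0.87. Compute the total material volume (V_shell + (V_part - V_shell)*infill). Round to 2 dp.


V_infill = (23998.8 - 2956.7) * 0.87 = 18306.63
V_total = 2956.7 + 18306.63 = 21263.33 mm^3


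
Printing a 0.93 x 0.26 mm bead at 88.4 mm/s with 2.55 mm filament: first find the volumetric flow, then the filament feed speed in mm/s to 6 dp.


Q = 0.93 * 0.26 * 88.4 = 21.37512 mm^3/s
A_fil = pi*(2.55/2)^2 = 5.10705156 mm^2
v_feed = 21.37512 / 5.10705156 = 4.185413 mm/s


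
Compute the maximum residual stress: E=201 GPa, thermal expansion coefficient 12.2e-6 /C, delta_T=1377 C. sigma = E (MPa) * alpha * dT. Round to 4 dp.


sigma = 201*1000 * 12.2e-6 * 1377 = 3376.6794 MPa


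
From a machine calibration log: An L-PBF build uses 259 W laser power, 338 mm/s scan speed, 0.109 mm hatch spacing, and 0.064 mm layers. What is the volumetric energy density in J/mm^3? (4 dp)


E = 259 / (338*0.109*0.064) = 109.8441 J/mm^3


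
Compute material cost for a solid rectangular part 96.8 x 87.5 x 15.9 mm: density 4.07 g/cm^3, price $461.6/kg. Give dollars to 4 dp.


V = 96.8 * 87.5 * 15.9 = 134673.0 mm^3 = 134.673 cm^3
Mass = 134.673 * 4.07 / 1000 = 0.54811911 kg
Cost = 0.54811911 * 461.6 = 253.0118 $


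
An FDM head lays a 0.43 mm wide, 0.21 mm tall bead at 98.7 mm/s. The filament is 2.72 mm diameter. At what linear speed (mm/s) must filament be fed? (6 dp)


Q = 0.43 * 0.21 * 98.7 = 8.91261 mm^3/s
A_fil = pi*(2.72/2)^2 = 5.81068977 mm^2
v_feed = 8.91261 / 5.81068977 = 1.53383 mm/s


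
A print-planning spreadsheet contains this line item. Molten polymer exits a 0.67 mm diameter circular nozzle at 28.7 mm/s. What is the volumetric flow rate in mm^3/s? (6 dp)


A = pi*(0.67/2)^2 = 0.35256524 mm^2
Q = 0.35256524 * 28.7 = 10.118622 mm^3/s


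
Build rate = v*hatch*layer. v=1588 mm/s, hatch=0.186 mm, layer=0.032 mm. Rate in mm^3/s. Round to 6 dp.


Rate = 1588 * 0.186 * 0.032 = 9.451776 mm^3/s


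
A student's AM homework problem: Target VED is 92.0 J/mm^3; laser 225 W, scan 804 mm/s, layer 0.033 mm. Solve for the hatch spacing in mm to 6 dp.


h = 225 / (92.0*804*0.033) = 0.092177 mm


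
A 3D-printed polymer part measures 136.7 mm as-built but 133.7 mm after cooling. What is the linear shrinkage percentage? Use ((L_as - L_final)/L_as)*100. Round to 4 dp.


Shrinkage = ((136.7-133.7)/136.7)*100 = 2.1946 %


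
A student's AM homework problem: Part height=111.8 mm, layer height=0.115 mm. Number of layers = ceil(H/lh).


Layers = ceil(111.8/0.115) = 973


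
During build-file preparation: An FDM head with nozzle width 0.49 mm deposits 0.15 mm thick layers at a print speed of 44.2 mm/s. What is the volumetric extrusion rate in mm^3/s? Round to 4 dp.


Rate = 0.49 * 0.15 * 44.2 = 3.2487 mm^3/s


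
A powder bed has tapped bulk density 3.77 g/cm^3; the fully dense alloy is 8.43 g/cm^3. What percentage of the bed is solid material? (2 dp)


Packing = (3.77/8.43)*100 = 44.72 %


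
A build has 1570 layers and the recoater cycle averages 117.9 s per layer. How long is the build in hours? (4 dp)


t = 1570 * 117.9 / 3600 = 51.4175 hrs


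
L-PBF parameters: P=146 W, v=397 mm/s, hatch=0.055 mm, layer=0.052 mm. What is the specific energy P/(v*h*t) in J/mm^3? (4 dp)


Build rate = 397 * 0.055 * 0.052 = 1.13542 mm^3/s
SE = 146 / 1.13542 = 128.5868 J/mm^3


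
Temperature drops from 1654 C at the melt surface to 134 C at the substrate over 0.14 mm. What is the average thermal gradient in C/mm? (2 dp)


G = (1654-134)/0.14 = 10857.14 C/mm


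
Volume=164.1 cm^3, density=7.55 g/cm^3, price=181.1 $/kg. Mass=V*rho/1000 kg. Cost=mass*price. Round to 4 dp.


Mass = 164.1*7.55/1000 = 1.238955 kg
Cost = 1.238955 * 181.1 = 224.3748 $


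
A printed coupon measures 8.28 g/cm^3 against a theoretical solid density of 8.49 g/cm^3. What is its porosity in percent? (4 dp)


Porosity = (1-8.28/8.49)*100 = 2.4735 %


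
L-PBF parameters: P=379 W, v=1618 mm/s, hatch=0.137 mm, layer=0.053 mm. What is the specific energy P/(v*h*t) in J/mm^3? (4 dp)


Build rate = 1618 * 0.137 * 0.053 = 11.748298 mm^3/s
SE = 379 / 11.748298 = 32.26 J/mm^3


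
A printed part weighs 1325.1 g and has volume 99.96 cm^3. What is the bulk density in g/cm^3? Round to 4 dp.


rho = 1325.1 / 99.96 = 13.2563 g/cm^3


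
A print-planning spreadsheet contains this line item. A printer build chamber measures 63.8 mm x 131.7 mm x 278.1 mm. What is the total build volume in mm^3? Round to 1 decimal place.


V = 63.8 * 131.7 * 278.1 = 2336724.1 mm^3


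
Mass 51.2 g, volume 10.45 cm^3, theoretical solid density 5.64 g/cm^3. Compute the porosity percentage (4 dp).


rho_part = 51.2 / 10.45 = 4.89952153 g/cm^3
Porosity = (1 - 4.89952153/5.64)*100 = 13.1291 %


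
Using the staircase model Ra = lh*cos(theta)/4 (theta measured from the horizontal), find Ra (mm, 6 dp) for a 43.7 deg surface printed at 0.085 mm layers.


Ra = 0.085 * cos(43.7) / 4 = 0.015363 mm


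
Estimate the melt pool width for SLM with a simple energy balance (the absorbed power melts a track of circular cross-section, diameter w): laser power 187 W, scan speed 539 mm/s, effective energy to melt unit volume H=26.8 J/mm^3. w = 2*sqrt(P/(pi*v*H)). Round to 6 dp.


w = 2*sqrt(187/(pi*539*26.8)) = 0.128385 mm


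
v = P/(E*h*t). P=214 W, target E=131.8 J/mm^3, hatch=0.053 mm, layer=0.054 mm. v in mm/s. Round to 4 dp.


v = 214 / (131.8*0.053*0.054) = 567.3208 mm/s


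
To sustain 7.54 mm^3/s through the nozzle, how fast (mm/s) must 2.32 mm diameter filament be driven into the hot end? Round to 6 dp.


A = pi*(2.32/2)^2 = 4.227327
v = 7.54 / 4.227327 = 1.783633 mm/s


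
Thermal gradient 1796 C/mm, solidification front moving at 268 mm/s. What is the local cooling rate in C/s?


CR = 1796 * 268 = 481328 C/s


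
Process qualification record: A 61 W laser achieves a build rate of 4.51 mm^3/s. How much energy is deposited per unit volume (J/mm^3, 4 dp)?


SE = 61 / 4.51 = 13.5255 J/mm^3


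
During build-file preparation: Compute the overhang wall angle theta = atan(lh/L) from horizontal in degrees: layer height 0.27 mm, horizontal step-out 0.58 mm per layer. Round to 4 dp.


angle = atan(0.27/0.58) = 24.9628 degrees


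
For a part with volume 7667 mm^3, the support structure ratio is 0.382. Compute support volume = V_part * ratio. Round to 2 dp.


V_support = 7667 * 0.382 = 2928.79 mm^3


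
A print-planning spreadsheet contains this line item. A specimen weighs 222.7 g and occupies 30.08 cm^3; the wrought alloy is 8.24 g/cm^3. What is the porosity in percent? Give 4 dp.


rho_part = 222.7 / 30.08 = 7.40359043 g/cm^3
Porosity = (1 - 7.40359043/8.24)*100 = 10.1506 %


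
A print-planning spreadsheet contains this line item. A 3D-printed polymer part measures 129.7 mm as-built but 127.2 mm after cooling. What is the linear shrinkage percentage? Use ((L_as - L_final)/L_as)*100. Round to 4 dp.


Shrinkage = ((129.7-127.2)/129.7)*100 = 1.9275 %


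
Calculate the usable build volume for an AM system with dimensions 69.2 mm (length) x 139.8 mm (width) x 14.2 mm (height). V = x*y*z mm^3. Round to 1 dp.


V = 69.2 * 139.8 * 14.2 = 137373.1 mm^3


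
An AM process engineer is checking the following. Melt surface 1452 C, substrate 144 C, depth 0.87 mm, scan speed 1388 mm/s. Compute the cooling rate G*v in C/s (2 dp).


G = (1452-144)/0.87 = 1503.44827586 C/mm
CR = 1503.44827586 * 1388 = 2086786.21 C/s


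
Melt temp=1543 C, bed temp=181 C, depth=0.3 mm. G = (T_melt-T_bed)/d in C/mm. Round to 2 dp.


G = (1543-181)/0.3 = 4540.0 C/mm


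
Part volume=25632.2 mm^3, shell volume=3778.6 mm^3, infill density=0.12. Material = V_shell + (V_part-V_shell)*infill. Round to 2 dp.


V_infill = (25632.2 - 3778.6) * 0.12 = 2622.43
V_total = 3778.6 + 2622.43 = 6401.03 mm^3


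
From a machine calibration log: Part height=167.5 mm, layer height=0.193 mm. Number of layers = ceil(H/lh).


Layers = ceil(167.5/0.193) = 868


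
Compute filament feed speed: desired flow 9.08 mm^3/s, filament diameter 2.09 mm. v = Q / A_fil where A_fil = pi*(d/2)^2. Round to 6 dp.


A = pi*(2.09/2)^2 = 3.430698
v = 9.08 / 3.430698 = 2.646692 mm/s


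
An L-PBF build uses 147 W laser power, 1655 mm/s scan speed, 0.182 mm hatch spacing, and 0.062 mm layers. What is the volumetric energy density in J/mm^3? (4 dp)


E = 147 / (1655*0.182*0.062) = 7.8715 J/mm^3


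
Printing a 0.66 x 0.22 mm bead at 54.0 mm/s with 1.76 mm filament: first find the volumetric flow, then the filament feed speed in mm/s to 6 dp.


Q = 0.66 * 0.22 * 54.0 = 7.8408 mm^3/s
A_fil = pi*(1.76/2)^2 = 2.43284935 mm^2
v_feed = 7.8408 / 2.43284935 = 3.222888 mm/s


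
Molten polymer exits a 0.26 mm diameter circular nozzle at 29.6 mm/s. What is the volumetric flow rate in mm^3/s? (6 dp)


A = pi*(0.26/2)^2 = 0.05309292 mm^2
Q = 0.05309292 * 29.6 = 1.57155 mm^3/s


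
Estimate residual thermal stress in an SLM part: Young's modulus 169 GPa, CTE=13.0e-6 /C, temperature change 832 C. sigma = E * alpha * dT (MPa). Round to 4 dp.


sigma = 169*1000 * 13.0e-6 * 832 = 1827.904 MPa


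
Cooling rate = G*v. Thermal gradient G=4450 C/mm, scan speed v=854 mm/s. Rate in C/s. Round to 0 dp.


CR = 4450 * 854 = 3800300 C/s


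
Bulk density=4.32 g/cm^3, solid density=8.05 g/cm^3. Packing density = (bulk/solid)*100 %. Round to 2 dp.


Packing = (4.32/8.05)*100 = 53.66 %


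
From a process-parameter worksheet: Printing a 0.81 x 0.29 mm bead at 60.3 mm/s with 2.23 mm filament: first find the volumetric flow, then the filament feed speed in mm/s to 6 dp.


Q = 0.81 * 0.29 * 60.3 = 14.16447 mm^3/s
A_fil = pi*(2.23/2)^2 = 3.90570653 mm^2
v_feed = 14.16447 / 3.90570653 = 3.626609 mm/s


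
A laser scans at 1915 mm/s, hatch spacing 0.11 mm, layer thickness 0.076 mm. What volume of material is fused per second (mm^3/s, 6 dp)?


Rate = 1915 * 0.11 * 0.076 = 16.0094 mm^3/s


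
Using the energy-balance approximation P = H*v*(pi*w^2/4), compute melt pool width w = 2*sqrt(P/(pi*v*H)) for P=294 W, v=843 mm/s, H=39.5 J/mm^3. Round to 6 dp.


w = 2*sqrt(294/(pi*843*39.5)) = 0.106027 mm


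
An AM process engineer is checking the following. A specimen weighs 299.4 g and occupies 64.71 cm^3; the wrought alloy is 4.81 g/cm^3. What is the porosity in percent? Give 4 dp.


rho_part = 299.4 / 64.71 = 4.62679648 g/cm^3
Porosity = (1 - 4.62679648/4.81)*100 = 3.8088 %


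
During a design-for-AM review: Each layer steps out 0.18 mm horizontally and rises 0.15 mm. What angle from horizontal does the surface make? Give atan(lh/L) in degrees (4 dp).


angle = atan(0.15/0.18) = 39.8056 degrees


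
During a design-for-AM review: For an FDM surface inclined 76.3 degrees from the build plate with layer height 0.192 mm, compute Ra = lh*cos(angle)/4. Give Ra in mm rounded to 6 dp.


Ra = 0.192 * cos(76.3) / 4 = 0.011368 mm


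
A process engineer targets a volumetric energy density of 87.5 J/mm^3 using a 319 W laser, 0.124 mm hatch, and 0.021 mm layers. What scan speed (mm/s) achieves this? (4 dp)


v = 319 / (87.5*0.124*0.021) = 1400.0439 mm/s


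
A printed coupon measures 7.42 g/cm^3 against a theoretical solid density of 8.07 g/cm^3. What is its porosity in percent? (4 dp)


Porosity = (1-7.42/8.07)*100 = 8.0545 %


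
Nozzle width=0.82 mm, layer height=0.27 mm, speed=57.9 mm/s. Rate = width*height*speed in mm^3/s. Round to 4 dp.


Rate = 0.82 * 0.27 * 57.9 = 12.8191 mm^3/s


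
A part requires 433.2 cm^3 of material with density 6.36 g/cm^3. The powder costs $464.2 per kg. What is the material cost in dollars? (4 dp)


Mass = 433.2*6.36/1000 = 2.755152 kg
Cost = 2.755152 * 464.2 = 1278.9416 $


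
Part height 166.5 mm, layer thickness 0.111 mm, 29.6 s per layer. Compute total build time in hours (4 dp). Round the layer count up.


Layers = ceil(166.5/0.111) = 1500
t = 1500 * 29.6 / 3600 = 12.3333 hrs


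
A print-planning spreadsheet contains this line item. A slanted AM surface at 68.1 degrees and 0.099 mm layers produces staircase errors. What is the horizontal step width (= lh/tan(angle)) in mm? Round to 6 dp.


step = 0.099 / tan(68.1) = 0.039798 mm


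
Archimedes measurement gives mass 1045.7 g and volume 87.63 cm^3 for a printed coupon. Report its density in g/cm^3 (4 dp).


rho = 1045.7 / 87.63 = 11.9331 g/cm^3


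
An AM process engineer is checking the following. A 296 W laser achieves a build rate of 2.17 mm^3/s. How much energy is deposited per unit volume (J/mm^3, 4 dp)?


SE = 296 / 2.17 = 136.4055 J/mm^3


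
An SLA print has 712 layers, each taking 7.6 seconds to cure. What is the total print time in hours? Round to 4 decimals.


t = 712 * 7.6 / 3600 = 1.5031 hrs


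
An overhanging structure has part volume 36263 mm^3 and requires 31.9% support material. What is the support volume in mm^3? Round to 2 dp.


V_support = 36263 * 0.319 = 11567.9 mm^3


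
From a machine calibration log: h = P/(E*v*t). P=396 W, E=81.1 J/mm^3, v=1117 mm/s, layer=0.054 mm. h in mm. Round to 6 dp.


h = 396 / (81.1*1117*0.054) = 0.080952 mm


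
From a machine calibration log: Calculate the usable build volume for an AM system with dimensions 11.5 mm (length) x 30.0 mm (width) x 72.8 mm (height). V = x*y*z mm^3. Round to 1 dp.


V = 11.5 * 30.0 * 72.8 = 25116.0 mm^3


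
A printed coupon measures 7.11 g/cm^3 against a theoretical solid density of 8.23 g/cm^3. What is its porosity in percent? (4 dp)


Porosity = (1-7.11/8.23)*100 = 13.6087 %


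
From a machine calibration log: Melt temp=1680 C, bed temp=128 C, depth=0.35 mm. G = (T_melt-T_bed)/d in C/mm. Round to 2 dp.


G = (1680-128)/0.35 = 4434.29 C/mm


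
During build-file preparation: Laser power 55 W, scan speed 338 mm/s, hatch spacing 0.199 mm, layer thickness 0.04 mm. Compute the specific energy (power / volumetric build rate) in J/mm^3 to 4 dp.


Build rate = 338 * 0.199 * 0.04 = 2.69048 mm^3/s
SE = 55 / 2.69048 = 20.4424 J/mm^3


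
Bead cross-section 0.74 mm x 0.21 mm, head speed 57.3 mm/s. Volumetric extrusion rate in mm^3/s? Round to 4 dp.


Rate = 0.74 * 0.21 * 57.3 = 8.9044 mm^3/s


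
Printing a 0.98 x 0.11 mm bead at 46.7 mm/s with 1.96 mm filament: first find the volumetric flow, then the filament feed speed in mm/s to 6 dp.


Q = 0.98 * 0.11 * 46.7 = 5.03426 mm^3/s
A_fil = pi*(1.96/2)^2 = 3.01718558 mm^2
v_feed = 5.03426 / 3.01718558 = 1.668528 mm/s


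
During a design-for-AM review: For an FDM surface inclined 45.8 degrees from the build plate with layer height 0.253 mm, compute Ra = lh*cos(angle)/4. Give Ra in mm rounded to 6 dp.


Ra = 0.253 * cos(45.8) / 4 = 0.044096 mm


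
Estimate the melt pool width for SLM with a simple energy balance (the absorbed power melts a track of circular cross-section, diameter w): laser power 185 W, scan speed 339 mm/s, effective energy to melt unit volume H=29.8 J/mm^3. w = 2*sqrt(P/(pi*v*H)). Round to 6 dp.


w = 2*sqrt(185/(pi*339*29.8)) = 0.152698 mm


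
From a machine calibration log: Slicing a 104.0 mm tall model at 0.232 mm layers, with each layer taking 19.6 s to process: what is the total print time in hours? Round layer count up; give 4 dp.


Layers = ceil(104.0/0.232) = 449
t = 449 * 19.6 / 3600 = 2.4446 hrs


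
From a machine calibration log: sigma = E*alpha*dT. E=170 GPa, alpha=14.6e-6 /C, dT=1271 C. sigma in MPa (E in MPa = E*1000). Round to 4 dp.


sigma = 170*1000 * 14.6e-6 * 1271 = 3154.622 MPa


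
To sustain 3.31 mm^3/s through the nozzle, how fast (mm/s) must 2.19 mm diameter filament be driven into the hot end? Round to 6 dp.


A = pi*(2.19/2)^2 = 3.766848
v = 3.31 / 3.766848 = 0.878719 mm/s


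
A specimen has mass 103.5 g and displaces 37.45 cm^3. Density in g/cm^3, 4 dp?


rho = 103.5 / 37.45 = 2.7637 g/cm^3


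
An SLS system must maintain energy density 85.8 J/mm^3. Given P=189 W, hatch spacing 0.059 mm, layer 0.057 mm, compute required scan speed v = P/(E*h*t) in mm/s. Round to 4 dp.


v = 189 / (85.8*0.059*0.057) = 655.0096 mm/s


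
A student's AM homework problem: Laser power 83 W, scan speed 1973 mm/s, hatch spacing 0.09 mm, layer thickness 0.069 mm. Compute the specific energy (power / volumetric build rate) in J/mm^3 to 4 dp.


Build rate = 1973 * 0.09 * 0.069 = 12.25233 mm^3/s
SE = 83 / 12.25233 = 6.7742 J/mm^3


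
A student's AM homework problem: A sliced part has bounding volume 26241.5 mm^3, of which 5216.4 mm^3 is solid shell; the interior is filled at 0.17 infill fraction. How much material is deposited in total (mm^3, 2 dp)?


V_infill = (26241.5 - 5216.4) * 0.17 = 3574.27
V_total = 5216.4 + 3574.27 = 8790.67 mm^3


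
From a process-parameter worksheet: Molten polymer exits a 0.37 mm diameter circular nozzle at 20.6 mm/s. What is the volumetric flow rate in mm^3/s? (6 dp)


A = pi*(0.37/2)^2 = 0.10752101 mm^2
Q = 0.10752101 * 20.6 = 2.214933 mm^3/s


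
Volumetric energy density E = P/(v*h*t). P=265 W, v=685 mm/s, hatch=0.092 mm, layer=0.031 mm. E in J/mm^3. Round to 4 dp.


E = 265 / (685*0.092*0.031) = 135.6456 J/mm^3


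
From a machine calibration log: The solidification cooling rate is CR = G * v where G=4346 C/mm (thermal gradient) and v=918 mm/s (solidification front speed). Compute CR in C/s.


CR = 4346 * 918 = 3989628 C/s


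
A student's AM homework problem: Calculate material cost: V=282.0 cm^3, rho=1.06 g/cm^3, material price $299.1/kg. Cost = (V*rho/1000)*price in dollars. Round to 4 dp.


Mass = 282.0*1.06/1000 = 0.29892 kg
Cost = 0.29892 * 299.1 = 89.407 $


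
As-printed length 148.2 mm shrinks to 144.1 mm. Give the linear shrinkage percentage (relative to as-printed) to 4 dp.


Shrinkage = ((148.2-144.1)/148.2)*100 = 2.7665 %


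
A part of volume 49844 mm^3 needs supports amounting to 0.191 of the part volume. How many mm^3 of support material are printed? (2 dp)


V_support = 49844 * 0.191 = 9520.2 mm^3


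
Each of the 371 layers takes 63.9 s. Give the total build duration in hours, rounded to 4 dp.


t = 371 * 63.9 / 3600 = 6.5853 hrs


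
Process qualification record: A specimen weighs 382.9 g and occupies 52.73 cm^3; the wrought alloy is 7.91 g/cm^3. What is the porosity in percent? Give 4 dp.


rho_part = 382.9 / 52.73 = 7.26152096 g/cm^3
Porosity = (1 - 7.26152096/7.91)*100 = 8.1982 %


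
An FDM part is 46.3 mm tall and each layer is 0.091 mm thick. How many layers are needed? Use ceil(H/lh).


Layers = ceil(46.3/0.091) = 509


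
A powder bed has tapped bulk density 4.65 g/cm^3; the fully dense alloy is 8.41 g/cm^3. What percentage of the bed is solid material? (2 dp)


Packing = (4.65/8.41)*100 = 55.29 %


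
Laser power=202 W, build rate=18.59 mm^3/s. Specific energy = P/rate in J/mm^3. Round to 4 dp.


SE = 202 / 18.59 = 10.8661 J/mm^3


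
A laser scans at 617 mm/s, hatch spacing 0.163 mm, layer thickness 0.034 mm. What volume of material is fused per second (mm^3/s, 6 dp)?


Rate = 617 * 0.163 * 0.034 = 3.419414 mm^3/s


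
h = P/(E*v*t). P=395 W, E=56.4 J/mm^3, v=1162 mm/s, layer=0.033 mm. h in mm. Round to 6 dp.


h = 395 / (56.4*1162*0.033) = 0.182641 mm


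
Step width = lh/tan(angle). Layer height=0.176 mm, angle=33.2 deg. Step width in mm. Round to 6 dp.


step = 0.176 / tan(33.2) = 0.268956 mm


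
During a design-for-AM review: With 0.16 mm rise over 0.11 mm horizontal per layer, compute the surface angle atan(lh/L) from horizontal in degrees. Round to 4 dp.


angle = atan(0.16/0.11) = 55.4915 degrees


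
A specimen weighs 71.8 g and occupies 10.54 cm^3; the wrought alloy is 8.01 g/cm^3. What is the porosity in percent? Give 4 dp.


rho_part = 71.8 / 10.54 = 6.81214421 g/cm^3
Porosity = (1 - 6.81214421/8.01)*100 = 14.9545 %


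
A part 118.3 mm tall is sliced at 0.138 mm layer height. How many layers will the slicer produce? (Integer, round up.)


Layers = ceil(118.3/0.138) = 858


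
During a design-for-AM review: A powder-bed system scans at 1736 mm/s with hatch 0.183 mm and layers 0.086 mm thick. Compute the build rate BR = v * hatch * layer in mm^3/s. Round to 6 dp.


Rate = 1736 * 0.183 * 0.086 = 27.321168 mm^3/s


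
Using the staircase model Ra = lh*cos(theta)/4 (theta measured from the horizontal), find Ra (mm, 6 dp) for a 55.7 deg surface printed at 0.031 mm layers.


Ra = 0.031 * cos(55.7) / 4 = 0.004367 mm


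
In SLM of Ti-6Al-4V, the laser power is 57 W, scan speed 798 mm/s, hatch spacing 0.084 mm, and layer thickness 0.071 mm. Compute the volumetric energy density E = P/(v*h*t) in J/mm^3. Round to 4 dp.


E = 57 / (798*0.084*0.071) = 11.9766 J/mm^3


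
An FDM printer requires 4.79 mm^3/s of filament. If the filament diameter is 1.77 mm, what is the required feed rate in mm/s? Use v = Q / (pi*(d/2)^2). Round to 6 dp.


A = pi*(1.77/2)^2 = 2.460574
v = 4.79 / 2.460574 = 1.9467 mm/s


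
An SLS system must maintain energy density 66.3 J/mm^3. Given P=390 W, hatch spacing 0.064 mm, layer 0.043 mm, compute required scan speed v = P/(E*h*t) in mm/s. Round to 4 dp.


v = 390 / (66.3*0.064*0.043) = 2137.4829 mm/s


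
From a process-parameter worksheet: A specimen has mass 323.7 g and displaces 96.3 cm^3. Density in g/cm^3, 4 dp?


rho = 323.7 / 96.3 = 3.3614 g/cm^3


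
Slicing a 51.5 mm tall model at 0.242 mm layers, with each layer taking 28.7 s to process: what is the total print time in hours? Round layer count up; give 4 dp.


Layers = ceil(51.5/0.242) = 213
t = 213 * 28.7 / 3600 = 1.6981 hrs


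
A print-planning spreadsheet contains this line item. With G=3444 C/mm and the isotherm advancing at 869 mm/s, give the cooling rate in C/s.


CR = 3444 * 869 = 2992836 C/s


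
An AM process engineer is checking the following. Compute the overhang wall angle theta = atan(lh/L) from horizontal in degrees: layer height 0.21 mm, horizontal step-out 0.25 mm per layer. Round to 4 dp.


angle = atan(0.21/0.25) = 40.0303 degrees


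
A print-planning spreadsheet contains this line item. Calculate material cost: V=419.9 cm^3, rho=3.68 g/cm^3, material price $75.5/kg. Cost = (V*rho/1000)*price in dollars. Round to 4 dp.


Mass = 419.9*3.68/1000 = 1.545232 kg
Cost = 1.545232 * 75.5 = 116.665 $


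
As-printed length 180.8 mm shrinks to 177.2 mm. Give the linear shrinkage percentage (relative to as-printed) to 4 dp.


Shrinkage = ((180.8-177.2)/180.8)*100 = 1.9912 %


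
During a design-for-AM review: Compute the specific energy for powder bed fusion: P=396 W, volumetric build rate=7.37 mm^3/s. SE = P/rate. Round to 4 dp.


SE = 396 / 7.37 = 53.7313 J/mm^3


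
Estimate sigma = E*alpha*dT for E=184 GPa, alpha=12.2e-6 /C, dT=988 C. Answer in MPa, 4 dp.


sigma = 184*1000 * 12.2e-6 * 988 = 2217.8624 MPa


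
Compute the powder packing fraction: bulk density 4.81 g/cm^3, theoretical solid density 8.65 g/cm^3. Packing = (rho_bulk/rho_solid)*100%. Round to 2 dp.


Packing = (4.81/8.65)*100 = 55.61 %


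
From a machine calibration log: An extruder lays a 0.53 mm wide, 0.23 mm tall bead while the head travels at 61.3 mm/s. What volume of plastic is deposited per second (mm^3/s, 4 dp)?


Rate = 0.53 * 0.23 * 61.3 = 7.4725 mm^3/s


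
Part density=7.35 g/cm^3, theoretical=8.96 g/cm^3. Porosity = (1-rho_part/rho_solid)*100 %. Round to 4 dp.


Porosity = (1-7.35/8.96)*100 = 17.9688 %


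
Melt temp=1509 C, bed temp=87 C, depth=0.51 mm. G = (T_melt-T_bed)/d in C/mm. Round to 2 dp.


G = (1509-87)/0.51 = 2788.24 C/mm


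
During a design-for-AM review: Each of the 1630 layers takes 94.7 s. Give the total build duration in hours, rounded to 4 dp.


t = 1630 * 94.7 / 3600 = 42.8781 hrs


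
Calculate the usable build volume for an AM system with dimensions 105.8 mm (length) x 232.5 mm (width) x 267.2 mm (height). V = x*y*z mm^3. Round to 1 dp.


V = 105.8 * 232.5 * 267.2 = 6572719.2 mm^3


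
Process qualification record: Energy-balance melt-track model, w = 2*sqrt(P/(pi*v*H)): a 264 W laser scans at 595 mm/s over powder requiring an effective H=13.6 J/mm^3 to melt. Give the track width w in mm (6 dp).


w = 2*sqrt(264/(pi*595*13.6)) = 0.203812 mm


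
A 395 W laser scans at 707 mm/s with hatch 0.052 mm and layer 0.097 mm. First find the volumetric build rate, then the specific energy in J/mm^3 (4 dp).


Build rate = 707 * 0.052 * 0.097 = 3.566108 mm^3/s
SE = 395 / 3.566108 = 110.765 J/mm^3


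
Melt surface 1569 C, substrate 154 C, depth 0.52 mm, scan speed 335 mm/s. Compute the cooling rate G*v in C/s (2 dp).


G = (1569-154)/0.52 = 2721.15384615 C/mm
CR = 2721.15384615 * 335 = 911586.54 C/s


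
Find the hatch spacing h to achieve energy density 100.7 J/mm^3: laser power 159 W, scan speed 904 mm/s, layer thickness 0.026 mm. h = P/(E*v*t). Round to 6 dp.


h = 159 / (100.7*904*0.026) = 0.067178 mm


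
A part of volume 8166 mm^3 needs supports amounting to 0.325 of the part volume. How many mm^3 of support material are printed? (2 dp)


V_support = 8166 * 0.325 = 2653.95 mm^3


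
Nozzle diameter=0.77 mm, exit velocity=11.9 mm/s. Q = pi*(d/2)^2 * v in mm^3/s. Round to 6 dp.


A = pi*(0.77/2)^2 = 0.46566257 mm^2
Q = 0.46566257 * 11.9 = 5.541385 mm^3/s


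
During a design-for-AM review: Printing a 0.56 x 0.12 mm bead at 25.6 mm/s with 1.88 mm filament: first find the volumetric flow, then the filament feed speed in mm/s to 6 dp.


Q = 0.56 * 0.12 * 25.6 = 1.72032 mm^3/s
A_fil = pi*(1.88/2)^2 = 2.77591127 mm^2
v_feed = 1.72032 / 2.77591127 = 0.619732 mm/s


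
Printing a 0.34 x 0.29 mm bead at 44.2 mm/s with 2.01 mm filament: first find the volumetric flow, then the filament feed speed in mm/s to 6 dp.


Q = 0.34 * 0.29 * 44.2 = 4.35812 mm^3/s
A_fil = pi*(2.01/2)^2 = 3.17308712 mm^2
v_feed = 4.35812 / 3.17308712 = 1.373464 mm/s


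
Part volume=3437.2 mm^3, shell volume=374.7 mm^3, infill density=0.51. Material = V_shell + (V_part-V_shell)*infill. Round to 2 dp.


V_infill = (3437.2 - 374.7) * 0.51 = 1561.88
V_total = 374.7 + 1561.88 = 1936.58 mm^3


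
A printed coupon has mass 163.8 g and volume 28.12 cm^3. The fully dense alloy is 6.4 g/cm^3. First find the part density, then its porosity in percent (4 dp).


rho_part = 163.8 / 28.12 = 5.82503556 g/cm^3
Porosity = (1 - 5.82503556/6.4)*100 = 8.9838 %


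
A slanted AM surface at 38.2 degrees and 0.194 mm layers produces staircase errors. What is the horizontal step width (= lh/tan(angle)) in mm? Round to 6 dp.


step = 0.194 / tan(38.2) = 0.24653 mm


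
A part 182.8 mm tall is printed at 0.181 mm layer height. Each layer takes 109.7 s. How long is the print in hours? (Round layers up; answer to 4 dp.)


Layers = ceil(182.8/0.181) = 1010
t = 1010 * 109.7 / 3600 = 30.7769 hrs


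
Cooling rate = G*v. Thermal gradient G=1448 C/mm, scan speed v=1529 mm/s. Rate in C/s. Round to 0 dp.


CR = 1448 * 1529 = 2213992 C/s


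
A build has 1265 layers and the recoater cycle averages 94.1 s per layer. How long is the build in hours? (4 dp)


t = 1265 * 94.1 / 3600 = 33.0657 hrs


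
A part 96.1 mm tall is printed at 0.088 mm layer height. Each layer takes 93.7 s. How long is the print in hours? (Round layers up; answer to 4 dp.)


Layers = ceil(96.1/0.088) = 1093
t = 1093 * 93.7 / 3600 = 28.4484 hrs


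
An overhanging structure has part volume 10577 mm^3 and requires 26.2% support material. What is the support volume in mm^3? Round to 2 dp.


V_support = 10577 * 0.262 = 2771.17 mm^3


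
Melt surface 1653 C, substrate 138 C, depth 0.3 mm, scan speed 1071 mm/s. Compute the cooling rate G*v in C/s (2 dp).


G = (1653-138)/0.3 = 5050.0 C/mm
CR = 5050.0 * 1071 = 5408550.0 C/s


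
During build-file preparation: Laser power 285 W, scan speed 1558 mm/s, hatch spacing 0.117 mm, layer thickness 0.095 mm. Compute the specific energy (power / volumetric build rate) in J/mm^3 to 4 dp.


Build rate = 1558 * 0.117 * 0.095 = 17.31717 mm^3/s
SE = 285 / 17.31717 = 16.4577 J/mm^3


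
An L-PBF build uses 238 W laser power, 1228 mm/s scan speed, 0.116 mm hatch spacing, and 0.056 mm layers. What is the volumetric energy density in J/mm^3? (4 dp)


E = 238 / (1228*0.116*0.056) = 29.8354 J/mm^3


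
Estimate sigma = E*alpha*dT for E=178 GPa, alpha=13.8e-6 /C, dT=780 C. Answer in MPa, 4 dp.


sigma = 178*1000 * 13.8e-6 * 780 = 1915.992 MPa


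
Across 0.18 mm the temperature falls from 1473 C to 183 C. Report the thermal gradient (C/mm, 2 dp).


G = (1473-183)/0.18 = 7166.67 C/mm


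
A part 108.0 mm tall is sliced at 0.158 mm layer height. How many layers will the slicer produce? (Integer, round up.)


Layers = ceil(108.0/0.158) = 684


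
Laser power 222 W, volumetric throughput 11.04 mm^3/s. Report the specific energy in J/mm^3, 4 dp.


SE = 222 / 11.04 = 20.1087 J/mm^3


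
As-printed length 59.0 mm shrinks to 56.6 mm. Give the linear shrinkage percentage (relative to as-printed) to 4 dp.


Shrinkage = ((59.0-56.6)/59.0)*100 = 4.0678 %


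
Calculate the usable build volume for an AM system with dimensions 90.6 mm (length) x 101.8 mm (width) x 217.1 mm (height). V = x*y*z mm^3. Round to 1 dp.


V = 90.6 * 101.8 * 217.1 = 2002330.7 mm^3


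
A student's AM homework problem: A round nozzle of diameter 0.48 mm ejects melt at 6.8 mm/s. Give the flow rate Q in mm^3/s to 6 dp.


A = pi*(0.48/2)^2 = 0.18095574 mm^2
Q = 0.18095574 * 6.8 = 1.230499 mm^3/s


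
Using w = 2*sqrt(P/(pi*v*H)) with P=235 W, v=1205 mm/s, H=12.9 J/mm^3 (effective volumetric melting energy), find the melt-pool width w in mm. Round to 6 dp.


w = 2*sqrt(235/(pi*1205*12.9)) = 0.13874 mm


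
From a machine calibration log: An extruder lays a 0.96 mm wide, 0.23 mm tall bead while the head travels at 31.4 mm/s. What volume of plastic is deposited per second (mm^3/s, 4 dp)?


Rate = 0.96 * 0.23 * 31.4 = 6.9331 mm^3/s


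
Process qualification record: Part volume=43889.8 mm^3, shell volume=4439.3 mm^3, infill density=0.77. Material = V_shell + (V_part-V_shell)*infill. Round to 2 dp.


V_infill = (43889.8 - 4439.3) * 0.77 = 30376.89
V_total = 4439.3 + 30376.89 = 34816.19 mm^3


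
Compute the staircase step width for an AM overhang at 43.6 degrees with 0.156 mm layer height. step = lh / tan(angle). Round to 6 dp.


step = 0.156 / tan(43.6) = 0.163816 mm


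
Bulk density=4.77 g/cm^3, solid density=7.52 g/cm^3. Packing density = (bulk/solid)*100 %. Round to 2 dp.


Packing = (4.77/7.52)*100 = 63.43 %


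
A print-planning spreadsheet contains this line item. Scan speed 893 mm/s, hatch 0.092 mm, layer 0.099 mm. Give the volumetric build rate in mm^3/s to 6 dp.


Rate = 893 * 0.092 * 0.099 = 8.133444 mm^3/s


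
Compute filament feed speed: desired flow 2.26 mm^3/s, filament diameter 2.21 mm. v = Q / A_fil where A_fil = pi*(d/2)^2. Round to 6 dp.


A = pi*(2.21/2)^2 = 3.835963
v = 2.26 / 3.835963 = 0.589161 mm/s


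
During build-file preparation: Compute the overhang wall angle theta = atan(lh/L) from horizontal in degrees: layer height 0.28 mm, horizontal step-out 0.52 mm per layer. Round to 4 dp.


angle = atan(0.28/0.52) = 28.3008 degrees


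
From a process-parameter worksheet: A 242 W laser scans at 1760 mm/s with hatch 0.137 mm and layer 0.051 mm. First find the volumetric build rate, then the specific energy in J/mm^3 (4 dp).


Build rate = 1760 * 0.137 * 0.051 = 12.29712 mm^3/s
SE = 242 / 12.29712 = 19.6794 J/mm^3


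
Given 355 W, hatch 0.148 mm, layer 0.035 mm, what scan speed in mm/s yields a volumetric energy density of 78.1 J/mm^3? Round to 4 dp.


v = 355 / (78.1*0.148*0.035) = 877.5009 mm/s


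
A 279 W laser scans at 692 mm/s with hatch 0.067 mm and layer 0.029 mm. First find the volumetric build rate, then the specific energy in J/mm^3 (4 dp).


Build rate = 692 * 0.067 * 0.029 = 1.344556 mm^3/s
SE = 279 / 1.344556 = 207.5034 J/mm^3


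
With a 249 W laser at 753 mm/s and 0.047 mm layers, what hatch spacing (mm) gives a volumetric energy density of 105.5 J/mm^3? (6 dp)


h = 249 / (105.5*753*0.047) = 0.066689 mm


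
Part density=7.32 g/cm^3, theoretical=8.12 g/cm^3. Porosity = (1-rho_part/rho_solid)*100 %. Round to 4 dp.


Porosity = (1-7.32/8.12)*100 = 9.8522 %


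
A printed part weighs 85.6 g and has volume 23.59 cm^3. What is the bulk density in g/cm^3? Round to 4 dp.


rho = 85.6 / 23.59 = 3.6287 g/cm^3


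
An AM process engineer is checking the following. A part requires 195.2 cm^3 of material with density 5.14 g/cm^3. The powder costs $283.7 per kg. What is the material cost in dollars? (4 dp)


Mass = 195.2*5.14/1000 = 1.003328 kg
Cost = 1.003328 * 283.7 = 284.6442 $


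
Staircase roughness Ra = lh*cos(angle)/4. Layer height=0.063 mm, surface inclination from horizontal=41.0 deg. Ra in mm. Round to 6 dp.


Ra = 0.063 * cos(41.0) / 4 = 0.011887 mm


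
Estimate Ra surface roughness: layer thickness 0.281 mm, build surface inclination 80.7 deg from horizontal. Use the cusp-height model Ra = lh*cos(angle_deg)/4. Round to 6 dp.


Ra = 0.281 * cos(80.7) / 4 = 0.011353 mm


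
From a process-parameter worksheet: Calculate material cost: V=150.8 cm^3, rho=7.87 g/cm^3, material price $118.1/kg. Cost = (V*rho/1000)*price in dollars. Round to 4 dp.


Mass = 150.8*7.87/1000 = 1.186796 kg
Cost = 1.186796 * 118.1 = 140.1606 $


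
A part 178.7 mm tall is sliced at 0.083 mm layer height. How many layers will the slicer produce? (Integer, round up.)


Layers = ceil(178.7/0.083) = 2154


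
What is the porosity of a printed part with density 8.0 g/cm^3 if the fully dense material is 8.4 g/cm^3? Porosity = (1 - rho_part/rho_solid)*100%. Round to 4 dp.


Porosity = (1-8.0/8.4)*100 = 4.7619 %


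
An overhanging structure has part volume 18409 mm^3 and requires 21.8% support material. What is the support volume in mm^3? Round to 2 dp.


V_support = 18409 * 0.218 = 4013.16 mm^3


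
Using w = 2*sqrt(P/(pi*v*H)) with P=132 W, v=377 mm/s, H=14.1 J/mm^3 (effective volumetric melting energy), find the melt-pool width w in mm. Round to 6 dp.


w = 2*sqrt(132/(pi*377*14.1)) = 0.177812 mm


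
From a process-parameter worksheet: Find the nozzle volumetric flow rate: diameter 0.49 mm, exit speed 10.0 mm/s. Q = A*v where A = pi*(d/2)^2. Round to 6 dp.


A = pi*(0.49/2)^2 = 0.1885741 mm^2
Q = 0.1885741 * 10.0 = 1.885741 mm^3/s


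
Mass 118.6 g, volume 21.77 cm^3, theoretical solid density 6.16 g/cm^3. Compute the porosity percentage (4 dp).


rho_part = 118.6 / 21.77 = 5.44786403 g/cm^3
Porosity = (1 - 5.44786403/6.16)*100 = 11.5606 %


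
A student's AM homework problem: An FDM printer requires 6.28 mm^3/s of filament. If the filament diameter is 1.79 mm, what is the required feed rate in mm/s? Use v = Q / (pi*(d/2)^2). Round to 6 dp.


A = pi*(1.79/2)^2 = 2.516494
v = 6.28 / 2.516494 = 2.495535 mm/s


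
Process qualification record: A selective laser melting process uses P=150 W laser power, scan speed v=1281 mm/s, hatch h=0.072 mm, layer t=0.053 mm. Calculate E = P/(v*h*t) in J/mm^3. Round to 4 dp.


E = 150 / (1281*0.072*0.053) = 30.6855 J/mm^3


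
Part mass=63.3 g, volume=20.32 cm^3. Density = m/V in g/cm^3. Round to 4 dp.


rho = 63.3 / 20.32 = 3.1152 g/cm^3


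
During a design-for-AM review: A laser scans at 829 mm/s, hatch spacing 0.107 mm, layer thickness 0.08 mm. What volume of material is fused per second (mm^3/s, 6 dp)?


Rate = 829 * 0.107 * 0.08 = 7.09624 mm^3/s


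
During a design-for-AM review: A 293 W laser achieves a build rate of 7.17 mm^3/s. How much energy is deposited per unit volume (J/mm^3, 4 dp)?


SE = 293 / 7.17 = 40.8647 J/mm^3


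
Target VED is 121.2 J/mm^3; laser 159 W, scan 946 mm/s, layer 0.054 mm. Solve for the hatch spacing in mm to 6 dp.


h = 159 / (121.2*946*0.054) = 0.025681 mm


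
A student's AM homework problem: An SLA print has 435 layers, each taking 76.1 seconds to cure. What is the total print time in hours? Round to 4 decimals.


t = 435 * 76.1 / 3600 = 9.1954 hrs


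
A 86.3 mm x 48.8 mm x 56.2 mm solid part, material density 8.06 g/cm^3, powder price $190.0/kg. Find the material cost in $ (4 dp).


V = 86.3 * 48.8 * 56.2 = 236682.928 mm^3 = 236.682928 cm^3
Mass = 236.682928 * 8.06 / 1000 = 1.9076644 kg
Cost = 1.9076644 * 190.0 = 362.4562 $


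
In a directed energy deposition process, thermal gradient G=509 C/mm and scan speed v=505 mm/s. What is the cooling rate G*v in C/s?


CR = 509 * 505 = 257045 C/s


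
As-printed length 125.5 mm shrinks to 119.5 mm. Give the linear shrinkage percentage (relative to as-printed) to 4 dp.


Shrinkage = ((125.5-119.5)/125.5)*100 = 4.7809 %


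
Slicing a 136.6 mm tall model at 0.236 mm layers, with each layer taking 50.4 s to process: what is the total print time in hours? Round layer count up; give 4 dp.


Layers = ceil(136.6/0.236) = 579
t = 579 * 50.4 / 3600 = 8.106 hrs
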